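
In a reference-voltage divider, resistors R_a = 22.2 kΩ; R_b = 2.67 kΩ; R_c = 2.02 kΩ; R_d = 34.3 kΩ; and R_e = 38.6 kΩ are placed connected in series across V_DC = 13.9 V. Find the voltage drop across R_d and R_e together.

Series total: ΣR = 22.2 + 2.67 + 2.02 + 34.3 + 38.6 = 99.79 kΩ.
R_{R_d..R_e} = 34.3 + 38.6 = 72.90 kΩ.
V = V_DC · R/ΣR = 13.9 × 0.7305 = 10.15 V.

V ≈ 10.2 V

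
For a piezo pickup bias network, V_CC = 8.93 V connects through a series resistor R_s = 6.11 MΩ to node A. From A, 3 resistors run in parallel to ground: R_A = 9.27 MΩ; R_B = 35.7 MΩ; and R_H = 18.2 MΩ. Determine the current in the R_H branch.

I ≈ 0.227 µA

Parallel bank: R_p = 1/(1/9.27 + 1/35.7 + 1/18.2) = 5.240 MΩ.
V_A by voltage divider: V_A = 8.93 × 5.240/(6.11 + 5.240) = 4.123 V.
I(R_H) = V_A / R_H = 4.123/18.2 = 0.2265 µA.
(Check via current divider: I_total = 0.7868 µA; share G_k/ΣG = 0.2879 → same result.)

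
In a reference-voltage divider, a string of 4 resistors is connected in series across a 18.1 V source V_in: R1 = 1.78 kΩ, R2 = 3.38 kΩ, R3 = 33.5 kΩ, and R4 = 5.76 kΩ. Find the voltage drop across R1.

V ≈ 0.725 V

Series total: ΣR = 1.78 + 3.38 + 33.5 + 5.76 = 44.42 kΩ.
Voltage divider: V = V_in · (1.780 / 44.42) = 18.1 × 0.04007 = 0.7253 V.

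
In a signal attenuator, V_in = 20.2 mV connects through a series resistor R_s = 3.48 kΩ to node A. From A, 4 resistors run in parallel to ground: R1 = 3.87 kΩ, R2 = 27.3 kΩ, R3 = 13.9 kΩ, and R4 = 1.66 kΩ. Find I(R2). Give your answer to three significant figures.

I ≈ 0.169 µA

Combine the parallel branches: R_p = (1/3.87 + 1/27.3 + 1/13.9 + 1/1.66)⁻¹ = 1.032 kΩ.
V_A = 20.2 × 1.032/4.512 = 4.619 mV.
Branch current I = V_A/R2 = 4.619/27.3 = 0.1692 µA.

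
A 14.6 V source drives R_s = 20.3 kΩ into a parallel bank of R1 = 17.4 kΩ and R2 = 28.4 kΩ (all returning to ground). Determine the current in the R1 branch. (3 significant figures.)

I ≈ 0.291 mA

Combine the parallel branches: R_p = (1/17.4 + 1/28.4)⁻¹ = 10.79 kΩ.
V_A = 14.6 × 10.79/31.09 = 5.067 V.
I(R1) = V_A / R1 = 5.067/17.4 = 0.2912 mA.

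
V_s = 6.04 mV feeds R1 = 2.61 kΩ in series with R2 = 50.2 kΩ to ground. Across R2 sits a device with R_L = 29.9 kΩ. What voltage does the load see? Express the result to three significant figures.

V_out ≈ 5.30 mV

R2 ‖ R_L = (50.2 × 29.9)/(50.2 + 29.9) = 18.74 kΩ.
Now apply the divider: V_out = 6.04 × 0.8777 = 5.302 mV.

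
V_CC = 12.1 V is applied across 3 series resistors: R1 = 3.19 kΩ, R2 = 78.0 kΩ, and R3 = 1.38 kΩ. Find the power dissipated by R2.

P ≈ 1.68 mW

ΣR = 82.57 kΩ → I = 12.1/82.57 = 0.1465 mA.
V(R2) = I·R = 11.43 V; P = V·I = 11.43 × 0.1465 = 1.675 mW.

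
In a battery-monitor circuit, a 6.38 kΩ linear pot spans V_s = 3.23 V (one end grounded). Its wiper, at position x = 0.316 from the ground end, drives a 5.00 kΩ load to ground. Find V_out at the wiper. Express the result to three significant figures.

V_out ≈ 0.800 V

Split the track: R_lower = x·R_p = 2.016 kΩ, R_upper = (1−x)·R_p = 4.364 kΩ.
Lower segment in parallel with the load: 2.016 ‖ 5.00 = 1.437 kΩ.
V_out = 3.23 × 1.437/(4.364 + 1.437) = 0.8000 V.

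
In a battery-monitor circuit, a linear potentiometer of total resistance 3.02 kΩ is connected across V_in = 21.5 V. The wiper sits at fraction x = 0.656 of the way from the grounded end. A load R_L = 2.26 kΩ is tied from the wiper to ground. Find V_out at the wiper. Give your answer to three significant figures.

Split the track: R_lower = x·R_p = 1.981 kΩ, R_upper = (1−x)·R_p = 1.039 kΩ.
Lower segment in parallel with the load: 1.981 ‖ 2.26 = 1.056 kΩ.
Loaded-divider output: V_out = 21.5 × 0.5040 = 10.84 V.

V_out ≈ 10.8 V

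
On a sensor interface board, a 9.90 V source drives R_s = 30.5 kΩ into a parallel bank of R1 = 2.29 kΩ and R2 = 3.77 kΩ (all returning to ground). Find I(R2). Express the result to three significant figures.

I ≈ 0.117 mA

Parallel bank: R_p = 1/(1/2.29 + 1/3.77) = 1.425 kΩ.
Node voltage V_A = V_s · R_p/(R_s + R_p) = 9.90 × 0.04463 = 0.4418 V.
I(R2) = V_A / R2 = 0.4418/3.77 = 0.1172 mA.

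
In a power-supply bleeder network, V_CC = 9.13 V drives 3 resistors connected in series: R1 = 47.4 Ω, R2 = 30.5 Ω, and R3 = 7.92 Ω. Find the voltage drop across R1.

V ≈ 5.04 V

Total series resistance ΣR = 47.4 + 30.5 + 7.92 = 85.82 Ω.
By the voltage-divider rule, V = 9.13 × 47.40/85.82 = 5.043 V.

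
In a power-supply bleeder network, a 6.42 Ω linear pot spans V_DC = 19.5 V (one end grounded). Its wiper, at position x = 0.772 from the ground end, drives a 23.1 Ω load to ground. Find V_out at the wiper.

V_out ≈ 14.4 V

Split the track: R_lower = x·R_p = 4.956 Ω, R_upper = (1−x)·R_p = 1.464 Ω.
R_L loads the lower segment: effective lower R = 4.081 Ω.
Loaded-divider output: V_out = 19.5 × 0.7360 = 14.35 V.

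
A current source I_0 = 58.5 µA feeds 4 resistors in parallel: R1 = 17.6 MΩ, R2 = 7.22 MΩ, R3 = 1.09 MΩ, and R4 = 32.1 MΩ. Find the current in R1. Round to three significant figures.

Conductances: ΣG = 1/17.6 + 1/7.22 + 1/1.09 + 1/32.1 = 1.144 (1/MΩ).
By the current-divider rule, I = I_0 · G_k/ΣG = 58.5 × 0.04967 = 2.906 µA.

I ≈ 2.91 µA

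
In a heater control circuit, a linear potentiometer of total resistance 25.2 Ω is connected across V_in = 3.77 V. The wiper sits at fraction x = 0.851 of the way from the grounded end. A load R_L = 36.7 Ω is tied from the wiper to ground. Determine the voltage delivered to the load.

The pot divides into 3.755 Ω above the wiper and 21.45 Ω below.
(x·R_p) ‖ R_L = 13.54 Ω.
Then V_out = V_in · 13.54/(3.755 + 13.54) = 2.951 V.

V_out ≈ 2.95 V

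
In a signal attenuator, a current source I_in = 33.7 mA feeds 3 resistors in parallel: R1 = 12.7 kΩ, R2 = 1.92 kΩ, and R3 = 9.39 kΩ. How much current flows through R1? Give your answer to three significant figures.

Conductances: ΣG = 1/12.7 + 1/1.92 + 1/9.39 = 0.7061 (1/kΩ).
Current divider: I(R1) = I_in · G_k/ΣG = 33.7 × (0.07874/0.7061) = 33.7 × 0.1115 = 3.758 mA.

I ≈ 3.76 mA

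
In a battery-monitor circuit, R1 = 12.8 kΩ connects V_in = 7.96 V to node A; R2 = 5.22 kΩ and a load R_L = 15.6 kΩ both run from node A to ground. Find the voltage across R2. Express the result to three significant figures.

V_out ≈ 1.86 V

The load sits in parallel with R2, giving an effective lower resistance R2' = R2·R_L/(R2+R_L) = 3.911 kΩ.
Then V_out = V_in · R2'/(R1 + R2') = 7.96 × 3.911/16.71 = 1.863 V.
(Unloaded it would be 2.31 V; the load pulls it down.)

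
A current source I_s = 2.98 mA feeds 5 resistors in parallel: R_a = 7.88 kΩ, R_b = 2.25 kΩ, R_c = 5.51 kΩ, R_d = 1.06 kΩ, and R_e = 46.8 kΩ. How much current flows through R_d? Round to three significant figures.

I ≈ 1.64 mA

Conductances: ΣG = 1/7.88 + 1/2.25 + 1/5.51 + 1/1.06 + 1/46.8 = 1.718 (1/kΩ).
Current divider: I(R_d) = I_s · G_k/ΣG = 2.98 × (0.9434/1.718) = 2.98 × 0.5493 = 1.637 mA.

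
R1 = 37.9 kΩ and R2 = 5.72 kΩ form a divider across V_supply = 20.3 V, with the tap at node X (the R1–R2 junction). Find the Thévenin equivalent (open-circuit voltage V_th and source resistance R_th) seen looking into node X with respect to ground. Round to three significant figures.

With X open, the divider is unloaded: V_th = 20.3 × 5.72/43.62 = 2.662 V.
Looking into X with the source shorted: R_th = R1·R2/(R1+R2) = 37.90 × 5.72/43.62 = 4.970 kΩ.

V_th ≈ 2.66 V, R_th ≈ 4.97 kΩ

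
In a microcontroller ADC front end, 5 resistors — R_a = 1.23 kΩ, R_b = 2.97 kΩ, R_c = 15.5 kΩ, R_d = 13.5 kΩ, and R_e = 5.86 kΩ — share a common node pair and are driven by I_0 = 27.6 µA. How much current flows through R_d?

ΣG = 1/1.23 + 1/2.97 + 1/15.5 + 1/13.5 + 1/5.86 = 1.459.
By the current-divider rule, I = I_0 · G_k/ΣG = 27.6 × 0.05077 = 1.401 µA.

I ≈ 1.40 µA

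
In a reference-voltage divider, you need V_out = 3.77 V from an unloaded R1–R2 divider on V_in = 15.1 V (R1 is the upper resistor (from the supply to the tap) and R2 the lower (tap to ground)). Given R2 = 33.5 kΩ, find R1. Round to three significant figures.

R1 ≈ 101 kΩ

Required fraction k = V_out/V_in = 0.2497.
R1 = R2·(1/k − 1) = 33.5 × 3.005 = 100.7 kΩ.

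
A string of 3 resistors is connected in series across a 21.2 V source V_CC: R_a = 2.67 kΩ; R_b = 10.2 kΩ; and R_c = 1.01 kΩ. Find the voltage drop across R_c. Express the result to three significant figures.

ΣR = 2.67 + 10.2 + 1.01 = 13.88 kΩ.
By the voltage-divider rule, V = 21.2 × 1.010/13.88 = 1.543 V.

V ≈ 1.54 V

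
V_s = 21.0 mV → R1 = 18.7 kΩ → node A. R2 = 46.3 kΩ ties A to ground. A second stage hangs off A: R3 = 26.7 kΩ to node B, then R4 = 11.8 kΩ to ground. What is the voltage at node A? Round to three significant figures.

V_A ≈ 11.1 mV

Node A sees R2 in parallel with the series input of stage 2, R3 + R4 = 38.50 kΩ.
Effective lower resistance at A: R2 ‖ 38.50 = 21.02 kΩ.
So V_A = 21.0 × 0.5292 = 11.11 mV.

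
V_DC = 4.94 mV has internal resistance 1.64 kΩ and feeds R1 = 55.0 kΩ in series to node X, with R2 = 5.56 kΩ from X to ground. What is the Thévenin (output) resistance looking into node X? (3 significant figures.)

R_th ≈ 5.06 kΩ

R1' = 1.64 + 55.0 = 56.64 kΩ (source resistance + R1).
Zeroing V_DC shorts the top of R1' to ground, so R_th = R1' ‖ R2 = 5.063 kΩ.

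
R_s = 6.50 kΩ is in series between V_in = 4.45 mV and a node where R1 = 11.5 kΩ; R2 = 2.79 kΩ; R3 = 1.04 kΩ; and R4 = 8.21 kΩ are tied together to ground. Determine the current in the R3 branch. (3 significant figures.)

I ≈ 0.391 µA

Equivalent of the parallel group: R_p = 0.6541 kΩ.
V_A by voltage divider: V_A = 4.45 × 0.6541/(6.50 + 0.6541) = 0.4069 mV.
I(R3) = V_A / R3 = 0.4069/1.04 = 0.3912 µA.
(Check via current divider: I_total = 0.6220 µA; share G_k/ΣG = 0.6290 → same result.)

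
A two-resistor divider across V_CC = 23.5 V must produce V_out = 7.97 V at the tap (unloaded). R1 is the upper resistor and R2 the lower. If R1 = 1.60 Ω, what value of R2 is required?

V_out/V_CC = R2/(R1+R2) = 0.3391.
So R2 = R1 · V_out/(V_CC − V_out) = 1.60 × 7.97/(23.5 − 7.97) = 1.60 × 0.5132 = 0.8211 Ω.

R2 ≈ 0.821 Ω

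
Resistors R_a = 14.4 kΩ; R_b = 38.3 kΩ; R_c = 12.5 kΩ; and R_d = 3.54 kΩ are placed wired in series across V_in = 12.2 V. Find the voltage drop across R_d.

V ≈ 0.628 V

ΣR = 14.4 + 38.3 + 12.5 + 3.54 = 68.74 kΩ.
V = V_in · R/ΣR = 12.2 × 0.05150 = 0.6283 V.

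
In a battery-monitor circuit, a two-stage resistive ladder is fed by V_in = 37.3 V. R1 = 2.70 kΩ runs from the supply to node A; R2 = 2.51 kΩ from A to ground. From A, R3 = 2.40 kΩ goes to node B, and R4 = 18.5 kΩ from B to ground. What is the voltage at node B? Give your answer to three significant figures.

V_B ≈ 15.0 V

The second stage (R3 + R4 = 20.90 kΩ) loads node A in parallel with R2.
Effective lower resistance at A: R2 ‖ 20.90 = 2.241 kΩ.
V_A = 37.3 × 2.241/(2.70 + 2.241) = 16.92 V.
Stage 2 is unloaded, so V_B = V_A · R4/(R3+R4) = 16.92 × 18.5/20.90 = 14.97 V.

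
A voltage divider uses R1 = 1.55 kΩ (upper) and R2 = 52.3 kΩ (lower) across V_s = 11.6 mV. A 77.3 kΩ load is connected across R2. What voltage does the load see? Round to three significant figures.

V_out ≈ 11.1 mV

R2 ‖ R_L = (52.3 × 77.3)/(52.3 + 77.3) = 31.19 kΩ.
Voltage divider with the loaded lower leg: V_out = 11.6 × 31.19/(1.55 + 31.19) = 11.6 × 0.9527 = 11.05 mV.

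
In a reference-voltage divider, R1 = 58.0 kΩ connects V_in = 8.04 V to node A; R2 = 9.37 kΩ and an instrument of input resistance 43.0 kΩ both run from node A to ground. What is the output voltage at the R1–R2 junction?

First combine the lower leg with the load: R2 ‖ R_L = 7.694 kΩ.
Then V_out = V_in · R2'/(R1 + R2') = 8.04 × 7.694/65.69 = 0.9416 V.

V_out ≈ 0.942 V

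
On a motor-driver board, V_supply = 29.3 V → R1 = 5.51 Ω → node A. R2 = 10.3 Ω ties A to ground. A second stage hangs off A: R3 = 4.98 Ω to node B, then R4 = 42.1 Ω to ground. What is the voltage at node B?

V_B ≈ 15.9 V

The second stage (R3 + R4 = 47.08 Ω) loads node A in parallel with R2.
Effective lower resistance at A: R2 ‖ 47.08 = 8.451 Ω.
First divider: V_A = V_supply · 8.451/(5.51 + 8.451) = 17.74 V.
Stage 2 is unloaded, so V_B = V_A · R4/(R3+R4) = 17.74 × 42.1/47.08 = 15.86 V.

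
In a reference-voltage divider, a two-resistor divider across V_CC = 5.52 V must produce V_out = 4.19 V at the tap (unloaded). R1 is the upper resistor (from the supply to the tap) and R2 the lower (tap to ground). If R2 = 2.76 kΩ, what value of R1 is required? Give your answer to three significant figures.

Required fraction k = V_out/V_CC = 0.7591.
So R1 = R2 · (V_CC/V_out − 1) = 2.76 × (5.52/4.19 − 1) = 2.76 × 0.3174 = 0.8761 kΩ.

R1 ≈ 0.876 kΩ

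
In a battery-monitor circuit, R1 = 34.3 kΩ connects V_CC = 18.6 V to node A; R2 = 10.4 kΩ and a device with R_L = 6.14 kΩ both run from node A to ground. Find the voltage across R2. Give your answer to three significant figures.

V_out ≈ 1.88 V

R2 ‖ R_L = (10.4 × 6.14)/(10.4 + 6.14) = 3.861 kΩ.
Then V_out = V_CC · R2'/(R1 + R2') = 18.6 × 3.861/38.16 = 1.882 V.
(Unloaded it would be 4.33 V; the load pulls it down.)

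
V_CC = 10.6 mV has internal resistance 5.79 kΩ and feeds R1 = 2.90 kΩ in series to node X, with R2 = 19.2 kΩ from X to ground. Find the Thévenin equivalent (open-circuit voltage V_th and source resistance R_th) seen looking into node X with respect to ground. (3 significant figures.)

R1' = 5.79 + 2.90 = 8.690 kΩ (source resistance + R1).
V_th is the unloaded tap voltage: V_CC · R2/(R1'+R2) = 10.6 × 0.6884 = 7.297 mV.
Looking into X with the source shorted: R_th = R1'·R2/(R1'+R2) = 8.690 × 19.2/27.89 = 5.982 kΩ.

V_th ≈ 7.30 mV, R_th ≈ 5.98 kΩ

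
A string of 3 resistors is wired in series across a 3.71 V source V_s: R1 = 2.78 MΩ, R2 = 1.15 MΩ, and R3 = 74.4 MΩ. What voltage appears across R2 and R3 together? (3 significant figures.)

V ≈ 3.58 V

ΣR = 2.78 + 1.15 + 74.4 = 78.33 MΩ.
R_{R2..R3} = 1.15 + 74.4 = 75.55 MΩ.
By the voltage-divider rule, V = 3.71 × 75.55/78.33 = 3.578 V.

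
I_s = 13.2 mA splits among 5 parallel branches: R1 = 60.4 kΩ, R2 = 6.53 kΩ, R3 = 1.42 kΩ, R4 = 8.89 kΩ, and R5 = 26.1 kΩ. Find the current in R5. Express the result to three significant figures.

Conductances: ΣG = 1/60.4 + 1/6.53 + 1/1.42 + 1/8.89 + 1/26.1 = 1.025 (1/kΩ).
By the current-divider rule, I = I_s · G_k/ΣG = 13.2 × 0.03739 = 0.4935 mA.

I ≈ 0.494 mA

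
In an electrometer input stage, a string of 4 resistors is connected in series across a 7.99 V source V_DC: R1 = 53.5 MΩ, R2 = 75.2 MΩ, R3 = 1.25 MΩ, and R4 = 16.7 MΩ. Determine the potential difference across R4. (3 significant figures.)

Total series resistance ΣR = 53.5 + 75.2 + 1.25 + 16.7 = 146.7 MΩ.
Voltage divider: V = V_DC · (16.70 / 146.7) = 7.99 × 0.1139 = 0.9099 V.

V ≈ 0.910 V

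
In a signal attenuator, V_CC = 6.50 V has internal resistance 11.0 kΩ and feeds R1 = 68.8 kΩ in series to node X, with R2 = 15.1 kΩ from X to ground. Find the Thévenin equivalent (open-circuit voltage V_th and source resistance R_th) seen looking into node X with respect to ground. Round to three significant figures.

R1' = 11.0 + 68.8 = 79.80 kΩ (source resistance + R1).
With X open, the divider is unloaded: V_th = 6.50 × 15.1/94.90 = 1.034 V.
With V_CC suppressed (replaced by a short), R_th = R1' ‖ R2 = (79.80 × 15.1)/(79.80 + 15.1) = 12.70 kΩ.

V_th ≈ 1.03 V, R_th ≈ 12.7 kΩ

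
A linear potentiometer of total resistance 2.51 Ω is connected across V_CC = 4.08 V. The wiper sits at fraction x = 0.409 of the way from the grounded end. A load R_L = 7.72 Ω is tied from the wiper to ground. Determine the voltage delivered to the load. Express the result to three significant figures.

V_out ≈ 1.55 V

Lower segment x·R_p = 1.027 Ω; upper segment (1−x)·R_p = 1.483 Ω.
(x·R_p) ‖ R_L = 0.9061 Ω.
V_out = 4.08 × 0.9061/(1.483 + 0.9061) = 1.547 V.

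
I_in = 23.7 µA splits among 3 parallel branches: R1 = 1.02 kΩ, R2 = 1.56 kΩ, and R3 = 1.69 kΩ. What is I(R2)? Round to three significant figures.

I ≈ 6.86 µA

Total conductance ΣG = 1/1.02 + 1/1.56 + 1/1.69 = 2.213 (units of 1/kΩ).
By the current-divider rule, I = I_in · G_k/ΣG = 23.7 × 0.2896 = 6.865 µA.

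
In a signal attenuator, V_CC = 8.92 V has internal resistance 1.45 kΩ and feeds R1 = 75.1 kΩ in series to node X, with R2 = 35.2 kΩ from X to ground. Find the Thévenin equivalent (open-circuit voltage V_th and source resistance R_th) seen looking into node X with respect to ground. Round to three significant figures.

R1' = 1.45 + 75.1 = 76.55 kΩ (source resistance + R1).
With X open, the divider is unloaded: V_th = 8.92 × 35.2/111.8 = 2.810 V.
Zeroing V_CC shorts the top of R1' to ground, so R_th = R1' ‖ R2 = 24.11 kΩ.

V_th ≈ 2.81 V, R_th ≈ 24.1 kΩ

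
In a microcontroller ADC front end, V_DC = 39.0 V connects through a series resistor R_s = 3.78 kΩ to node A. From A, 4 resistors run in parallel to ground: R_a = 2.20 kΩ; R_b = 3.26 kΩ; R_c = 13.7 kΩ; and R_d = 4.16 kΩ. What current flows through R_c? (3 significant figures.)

I ≈ 0.562 mA

Equivalent of the parallel group: R_p = 0.9305 kΩ.
V_A by voltage divider: V_A = 39.0 × 0.9305/(3.78 + 0.9305) = 7.704 V.
I(R_c) = V_A / R_c = 7.704/13.7 = 0.5623 mA.
(Equivalently: I_total = 8.279 mA, then current-divider fraction G_k/ΣG = 0.06792.)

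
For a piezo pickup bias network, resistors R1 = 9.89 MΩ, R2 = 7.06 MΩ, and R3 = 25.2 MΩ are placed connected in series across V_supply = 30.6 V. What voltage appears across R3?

Total series resistance ΣR = 9.89 + 7.06 + 25.2 = 42.15 MΩ.
V = V_supply · R/ΣR = 30.6 × 0.5979 = 18.29 V.

V ≈ 18.3 V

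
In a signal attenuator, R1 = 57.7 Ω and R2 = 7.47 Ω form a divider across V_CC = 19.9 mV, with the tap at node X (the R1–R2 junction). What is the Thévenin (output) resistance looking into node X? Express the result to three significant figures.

R_th ≈ 6.61 Ω

Looking into X with the source shorted: R_th = R1·R2/(R1+R2) = 57.70 × 7.47/65.17 = 6.614 Ω.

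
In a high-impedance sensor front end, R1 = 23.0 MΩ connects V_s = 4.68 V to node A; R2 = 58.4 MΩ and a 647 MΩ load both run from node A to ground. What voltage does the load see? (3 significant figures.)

V_out ≈ 3.27 V

First combine the lower leg with the load: R2 ‖ R_L = 53.57 MΩ.
Voltage divider with the loaded lower leg: V_out = 4.68 × 53.57/(23.0 + 53.57) = 4.68 × 0.6996 = 3.274 V.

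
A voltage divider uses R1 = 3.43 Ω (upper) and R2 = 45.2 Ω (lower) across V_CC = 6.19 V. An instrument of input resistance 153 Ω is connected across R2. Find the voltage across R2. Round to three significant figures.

V_out ≈ 5.64 V

R2 ‖ R_L = (45.2 × 153)/(45.2 + 153) = 34.89 Ω.
Then V_out = V_CC · R2'/(R1 + R2') = 6.19 × 34.89/38.32 = 5.636 V.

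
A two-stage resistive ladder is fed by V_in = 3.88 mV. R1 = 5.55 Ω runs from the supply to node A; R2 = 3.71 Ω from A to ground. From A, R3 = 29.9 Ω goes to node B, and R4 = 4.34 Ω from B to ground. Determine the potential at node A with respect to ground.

V_A ≈ 1.46 mV

The second stage (R3 + R4 = 34.24 Ω) loads node A in parallel with R2.
R2 ‖ (R3+R4) = 3.347 Ω.
So V_A = 3.88 × 0.3762 = 1.460 mV.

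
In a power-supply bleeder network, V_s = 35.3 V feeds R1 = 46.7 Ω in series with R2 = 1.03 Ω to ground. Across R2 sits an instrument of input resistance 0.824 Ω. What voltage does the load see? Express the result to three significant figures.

The load sits in parallel with R2, giving an effective lower resistance R2' = R2·R_L/(R2+R_L) = 0.4578 Ω.
Now apply the divider: V_out = 35.3 × 0.009707 = 0.3427 V.
(Unloaded it would be 0.762 V; the load pulls it down.)

V_out ≈ 0.343 V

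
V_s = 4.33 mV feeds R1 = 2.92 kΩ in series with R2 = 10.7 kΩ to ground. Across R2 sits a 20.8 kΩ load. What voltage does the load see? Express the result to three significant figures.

The load sits in parallel with R2, giving an effective lower resistance R2' = R2·R_L/(R2+R_L) = 7.065 kΩ.
Now apply the divider: V_out = 4.33 × 0.7076 = 3.064 mV.

V_out ≈ 3.06 mV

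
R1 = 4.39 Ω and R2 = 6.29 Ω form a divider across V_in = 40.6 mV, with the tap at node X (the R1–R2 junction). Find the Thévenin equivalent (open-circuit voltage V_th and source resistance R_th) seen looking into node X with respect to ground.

V_th ≈ 23.9 mV, R_th ≈ 2.59 Ω

Open-circuit (no load on X): V_th = V_in · R2/(R1 + R2) = 40.6 × 6.29/(4.390 + 6.29) = 23.91 mV.
Zeroing V_in shorts the top of R1 to ground, so R_th = R1 ‖ R2 = 2.585 Ω.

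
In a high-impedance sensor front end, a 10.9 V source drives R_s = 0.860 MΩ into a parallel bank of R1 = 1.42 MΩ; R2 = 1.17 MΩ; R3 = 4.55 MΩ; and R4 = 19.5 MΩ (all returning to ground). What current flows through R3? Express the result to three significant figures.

I ≈ 0.931 µA

Equivalent of the parallel group: R_p = 0.5465 MΩ.
V_A = 10.9 × 0.5465/1.406 = 4.235 V.
I(R3) = V_A / R3 = 4.235/4.55 = 0.9308 µA.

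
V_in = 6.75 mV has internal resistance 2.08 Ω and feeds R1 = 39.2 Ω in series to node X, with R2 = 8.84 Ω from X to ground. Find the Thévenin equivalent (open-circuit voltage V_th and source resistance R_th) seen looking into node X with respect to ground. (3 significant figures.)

R1' = 2.08 + 39.2 = 41.28 Ω (source resistance + R1).
V_th is the unloaded tap voltage: V_in · R2/(R1'+R2) = 6.75 × 0.1764 = 1.191 mV.
Zeroing V_in shorts the top of R1' to ground, so R_th = R1' ‖ R2 = 7.281 Ω.

V_th ≈ 1.19 mV, R_th ≈ 7.28 Ω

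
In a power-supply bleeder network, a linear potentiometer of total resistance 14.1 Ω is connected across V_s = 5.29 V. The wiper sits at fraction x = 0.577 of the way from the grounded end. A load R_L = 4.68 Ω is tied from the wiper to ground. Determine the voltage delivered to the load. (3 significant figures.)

V_out ≈ 1.76 V

The pot divides into 5.964 Ω above the wiper and 8.136 Ω below.
(x·R_p) ‖ R_L = 2.971 Ω.
Then V_out = V_s · 2.971/(5.964 + 2.971) = 1.759 V.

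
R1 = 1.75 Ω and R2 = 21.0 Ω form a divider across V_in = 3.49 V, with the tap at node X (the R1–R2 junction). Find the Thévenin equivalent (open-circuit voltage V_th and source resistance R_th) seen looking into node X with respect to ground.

V_th ≈ 3.22 V, R_th ≈ 1.62 Ω

Open-circuit (no load on X): V_th = V_in · R2/(R1 + R2) = 3.49 × 21.0/(1.750 + 21.0) = 3.222 V.
With V_in suppressed (replaced by a short), R_th = R1 ‖ R2 = (1.750 × 21.0)/(1.750 + 21.0) = 1.615 Ω.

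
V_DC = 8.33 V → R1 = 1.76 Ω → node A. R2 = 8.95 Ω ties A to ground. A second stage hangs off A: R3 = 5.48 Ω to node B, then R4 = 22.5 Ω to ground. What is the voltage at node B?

The second stage (R3 + R4 = 27.98 Ω) loads node A in parallel with R2.
Effective lower resistance at A: R2 ‖ 27.98 = 6.781 Ω.
First divider: V_A = V_DC · 6.781/(1.76 + 6.781) = 6.613 V.
V_B = V_A × 0.8041 = 5.318 V.

V_B ≈ 5.32 V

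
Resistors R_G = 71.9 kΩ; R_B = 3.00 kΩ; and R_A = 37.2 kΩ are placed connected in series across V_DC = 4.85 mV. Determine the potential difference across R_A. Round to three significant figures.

Total series resistance ΣR = 71.9 + 3.00 + 37.2 = 112.1 kΩ.
Voltage divider: V = V_DC · (37.20 / 112.1) = 4.85 × 0.3318 = 1.609 mV.

V ≈ 1.61 mV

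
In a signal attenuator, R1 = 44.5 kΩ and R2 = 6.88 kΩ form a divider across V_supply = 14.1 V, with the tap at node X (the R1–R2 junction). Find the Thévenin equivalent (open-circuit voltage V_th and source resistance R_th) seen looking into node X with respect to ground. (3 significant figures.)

With X open, the divider is unloaded: V_th = 14.1 × 6.88/51.38 = 1.888 V.
Looking into X with the source shorted: R_th = R1·R2/(R1+R2) = 44.50 × 6.88/51.38 = 5.959 kΩ.

V_th ≈ 1.89 V, R_th ≈ 5.96 kΩ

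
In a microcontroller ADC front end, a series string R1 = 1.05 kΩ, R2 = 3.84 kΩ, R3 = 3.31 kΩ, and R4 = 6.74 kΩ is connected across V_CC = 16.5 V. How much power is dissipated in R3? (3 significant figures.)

The common current is I = 16.5/14.94 = 1.104 mA.
P(R3) = I²·R3 = (1.104)² × 3.31 = 4.037 mW.

P ≈ 4.04 mW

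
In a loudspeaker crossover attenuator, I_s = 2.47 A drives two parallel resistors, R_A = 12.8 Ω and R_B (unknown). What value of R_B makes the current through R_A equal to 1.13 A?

Two-branch current divider: I_A = I_s · R_B/(R_A + R_B).
With f = 0.4575, R_B = R_A · f/(1−f) = 12.8 × 0.8433 = 10.79 Ω.

R_B ≈ 10.8 Ω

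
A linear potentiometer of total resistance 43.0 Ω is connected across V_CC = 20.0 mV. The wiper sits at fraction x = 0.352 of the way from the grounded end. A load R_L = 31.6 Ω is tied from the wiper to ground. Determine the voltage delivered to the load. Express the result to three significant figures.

V_out ≈ 5.37 mV

The pot divides into 27.86 Ω above the wiper and 15.14 Ω below.
R_L loads the lower segment: effective lower R = 10.23 Ω.
Loaded-divider output: V_out = 20.0 × 0.2686 = 5.372 mV.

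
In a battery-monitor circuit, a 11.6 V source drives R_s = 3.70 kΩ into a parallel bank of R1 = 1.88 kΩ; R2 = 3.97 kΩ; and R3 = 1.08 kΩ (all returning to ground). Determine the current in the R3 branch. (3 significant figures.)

I ≈ 1.47 mA

Combine the parallel branches: R_p = (1/1.88 + 1/3.97 + 1/1.08)⁻¹ = 0.5849 kΩ.
V_A by voltage divider: V_A = 11.6 × 0.5849/(3.70 + 0.5849) = 1.583 V.
Branch current I = V_A/R3 = 1.583/1.08 = 1.466 mA.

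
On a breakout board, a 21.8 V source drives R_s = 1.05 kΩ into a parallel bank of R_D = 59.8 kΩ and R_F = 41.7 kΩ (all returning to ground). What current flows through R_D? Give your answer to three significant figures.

I ≈ 0.350 mA

Equivalent of the parallel group: R_p = 24.57 kΩ.
V_A by voltage divider: V_A = 21.8 × 24.57/(1.05 + 24.57) = 20.91 V.
Branch current I = V_A/R_D = 20.91/59.8 = 0.3496 mA.
(Equivalently: I_total = 0.8510 mA, then current-divider fraction G_k/ΣG = 0.4108.)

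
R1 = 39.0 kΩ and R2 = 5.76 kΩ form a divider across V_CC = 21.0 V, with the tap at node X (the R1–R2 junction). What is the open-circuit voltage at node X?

Open-circuit (no load on X): V_th = V_CC · R2/(R1 + R2) = 21.0 × 5.76/(39.00 + 5.76) = 2.702 V.

V_th ≈ 2.70 V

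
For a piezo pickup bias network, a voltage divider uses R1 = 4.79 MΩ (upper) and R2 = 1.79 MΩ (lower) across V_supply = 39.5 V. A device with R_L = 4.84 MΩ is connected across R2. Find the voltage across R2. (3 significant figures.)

First combine the lower leg with the load: R2 ‖ R_L = 1.307 MΩ.
Voltage divider with the loaded lower leg: V_out = 39.5 × 1.307/(4.79 + 1.307) = 39.5 × 0.2143 = 8.466 V.
(Unloaded it would be 10.7 V; the load pulls it down.)

V_out ≈ 8.47 V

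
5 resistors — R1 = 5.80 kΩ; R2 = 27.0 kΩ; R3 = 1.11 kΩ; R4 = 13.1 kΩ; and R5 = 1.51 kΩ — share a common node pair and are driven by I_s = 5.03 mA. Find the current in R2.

ΣG = 1/5.80 + 1/27.0 + 1/1.11 + 1/13.1 + 1/1.51 = 1.849.
By the current-divider rule, I = I_s · G_k/ΣG = 5.03 × 0.02003 = 0.1008 mA.

I ≈ 0.101 mA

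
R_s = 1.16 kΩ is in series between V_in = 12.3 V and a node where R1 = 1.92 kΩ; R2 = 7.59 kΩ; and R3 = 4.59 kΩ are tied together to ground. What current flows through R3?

Combine the parallel branches: R_p = (1/1.92 + 1/7.59 + 1/4.59)⁻¹ = 1.149 kΩ.
V_A by voltage divider: V_A = 12.3 × 1.149/(1.16 + 1.149) = 6.120 V.
I(R3) = V_A / R3 = 6.120/4.59 = 1.333 mA.

I ≈ 1.33 mA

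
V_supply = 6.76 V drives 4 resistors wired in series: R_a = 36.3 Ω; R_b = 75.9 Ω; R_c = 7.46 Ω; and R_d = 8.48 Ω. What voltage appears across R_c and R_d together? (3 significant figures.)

V ≈ 0.841 V

Total series resistance ΣR = 36.3 + 75.9 + 7.46 + 8.48 = 128.1 Ω.
R_{R_c..R_d} = 7.46 + 8.48 = 15.94 Ω.
By the voltage-divider rule, V = 6.76 × 15.94/128.1 = 0.8409 V.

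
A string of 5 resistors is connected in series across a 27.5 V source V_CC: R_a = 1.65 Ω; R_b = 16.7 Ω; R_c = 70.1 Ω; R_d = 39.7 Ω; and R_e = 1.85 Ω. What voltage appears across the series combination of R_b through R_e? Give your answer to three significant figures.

ΣR = 1.65 + 16.7 + 70.1 + 39.7 + 1.85 = 130.0 Ω.
R_{R_b..R_e} = 16.7 + 70.1 + 39.7 + 1.85 = 128.3 Ω.
Voltage divider: V = V_CC · (128.3 / 130.0) = 27.5 × 0.9873 = 27.15 V.

V ≈ 27.2 V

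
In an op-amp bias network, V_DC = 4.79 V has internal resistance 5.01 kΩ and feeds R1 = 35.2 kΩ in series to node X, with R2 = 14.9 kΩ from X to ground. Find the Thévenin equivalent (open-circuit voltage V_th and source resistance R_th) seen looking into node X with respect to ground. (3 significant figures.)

V_th ≈ 1.30 V, R_th ≈ 10.9 kΩ

R1' = 5.01 + 35.2 = 40.21 kΩ (source resistance + R1).
Open-circuit (no load on X): V_th = V_DC · R2/(R1' + R2) = 4.79 × 14.9/(40.21 + 14.9) = 1.295 V.
Looking into X with the source shorted: R_th = R1'·R2/(R1'+R2) = 40.21 × 14.9/55.11 = 10.87 kΩ.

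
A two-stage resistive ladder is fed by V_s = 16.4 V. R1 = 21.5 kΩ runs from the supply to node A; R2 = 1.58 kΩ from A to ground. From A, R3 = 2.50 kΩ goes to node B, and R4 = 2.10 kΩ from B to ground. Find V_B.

Looking into the second stage from A: R3 + R4 = 4.600 kΩ appears in parallel with R2.
R2 ‖ (R3+R4) = 1.176 kΩ.
First divider: V_A = V_s · 1.176/(21.5 + 1.176) = 0.8506 V.
Stage 2 is unloaded, so V_B = V_A · R4/(R3+R4) = 0.8506 × 2.10/4.600 = 0.3883 V.

V_B ≈ 0.388 V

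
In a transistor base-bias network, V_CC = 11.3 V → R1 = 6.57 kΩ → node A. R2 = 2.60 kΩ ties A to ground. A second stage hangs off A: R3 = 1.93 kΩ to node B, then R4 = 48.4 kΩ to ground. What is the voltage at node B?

Node A sees R2 in parallel with the series input of stage 2, R3 + R4 = 50.33 kΩ.
R2 ‖ (R3+R4) = 2.472 kΩ.
So V_A = 11.3 × 0.2734 = 3.090 V.
V_B = V_A × 0.9617 = 2.971 V.

V_B ≈ 2.97 V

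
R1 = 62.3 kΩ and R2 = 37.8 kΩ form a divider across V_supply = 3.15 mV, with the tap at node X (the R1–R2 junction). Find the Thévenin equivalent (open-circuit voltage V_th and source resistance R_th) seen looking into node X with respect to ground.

V_th is the unloaded tap voltage: V_supply · R2/(R1+R2) = 3.15 × 0.3776 = 1.190 mV.
Looking into X with the source shorted: R_th = R1·R2/(R1+R2) = 62.30 × 37.8/100.1 = 23.53 kΩ.

V_th ≈ 1.19 mV, R_th ≈ 23.5 kΩ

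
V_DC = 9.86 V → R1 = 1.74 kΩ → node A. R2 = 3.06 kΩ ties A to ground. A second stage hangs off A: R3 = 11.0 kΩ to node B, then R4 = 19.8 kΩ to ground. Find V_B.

V_B ≈ 3.90 V

Node A sees R2 in parallel with the series input of stage 2, R3 + R4 = 30.80 kΩ.
Effective lower resistance at A: R2 ‖ 30.80 = 2.783 kΩ.
First divider: V_A = V_DC · 2.783/(1.74 + 2.783) = 6.067 V.
Stage 2 is unloaded, so V_B = V_A · R4/(R3+R4) = 6.067 × 19.8/30.80 = 3.900 V.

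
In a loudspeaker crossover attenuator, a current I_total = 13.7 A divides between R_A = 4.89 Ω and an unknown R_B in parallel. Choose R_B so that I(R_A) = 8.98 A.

R_B ≈ 9.30 Ω

Two-branch current divider: I_A = I_total · R_B/(R_A + R_B).
8.98/13.7 = R_B/(R_A + R_B) → R_B = R_A · (0.6555)/(1 − 0.6555) = 4.89 × 1.903 = 9.303 Ω.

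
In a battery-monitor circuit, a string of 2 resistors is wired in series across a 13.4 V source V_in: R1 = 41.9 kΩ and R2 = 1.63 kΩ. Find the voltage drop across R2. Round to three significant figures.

Total series resistance ΣR = 41.9 + 1.63 = 43.53 kΩ.
Voltage divider: V = V_in · (1.630 / 43.53) = 13.4 × 0.03745 = 0.5018 V.

V ≈ 0.502 V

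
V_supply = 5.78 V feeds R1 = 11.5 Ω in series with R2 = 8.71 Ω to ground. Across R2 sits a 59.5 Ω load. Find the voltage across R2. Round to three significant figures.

V_out ≈ 2.30 V

R2 ‖ R_L = (8.71 × 59.5)/(8.71 + 59.5) = 7.598 Ω.
Now apply the divider: V_out = 5.78 × 0.3978 = 2.299 V.
(Unloaded it would be 2.49 V; the load pulls it down.)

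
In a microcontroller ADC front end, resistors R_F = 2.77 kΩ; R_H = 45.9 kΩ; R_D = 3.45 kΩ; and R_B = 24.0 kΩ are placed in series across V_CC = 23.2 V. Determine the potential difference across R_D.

Series total: ΣR = 2.77 + 45.9 + 3.45 + 24.0 = 76.12 kΩ.
Voltage divider: V = V_CC · (3.450 / 76.12) = 23.2 × 0.04532 = 1.051 V.

V ≈ 1.05 V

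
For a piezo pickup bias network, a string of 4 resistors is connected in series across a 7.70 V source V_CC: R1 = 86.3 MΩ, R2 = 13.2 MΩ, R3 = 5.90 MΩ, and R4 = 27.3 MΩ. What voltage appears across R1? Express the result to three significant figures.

Total series resistance ΣR = 86.3 + 13.2 + 5.90 + 27.3 = 132.7 MΩ.
By the voltage-divider rule, V = 7.70 × 86.30/132.7 = 5.008 V.

V ≈ 5.01 V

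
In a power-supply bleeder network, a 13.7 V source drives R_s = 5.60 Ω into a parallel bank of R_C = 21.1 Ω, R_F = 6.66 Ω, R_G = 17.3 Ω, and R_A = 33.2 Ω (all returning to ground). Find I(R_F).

I ≈ 0.792 A

Parallel bank: R_p = 1/(1/21.1 + 1/6.66 + 1/17.3 + 1/33.2) = 3.503 Ω.
V_A = 13.7 × 3.503/9.103 = 5.272 V.
Branch current I = V_A/R_F = 5.272/6.66 = 0.7916 A.
(Equivalently: I_total = 1.505 A, then current-divider fraction G_k/ΣG = 0.5260.)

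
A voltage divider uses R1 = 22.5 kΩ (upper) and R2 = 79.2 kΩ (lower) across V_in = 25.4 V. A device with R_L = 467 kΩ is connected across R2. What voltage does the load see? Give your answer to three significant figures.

V_out ≈ 19.1 V

R2 ‖ R_L = (79.2 × 467)/(79.2 + 467) = 67.72 kΩ.
Then V_out = V_in · R2'/(R1 + R2') = 25.4 × 67.72/90.22 = 19.07 V.
(Unloaded it would be 19.8 V; the load pulls it down.)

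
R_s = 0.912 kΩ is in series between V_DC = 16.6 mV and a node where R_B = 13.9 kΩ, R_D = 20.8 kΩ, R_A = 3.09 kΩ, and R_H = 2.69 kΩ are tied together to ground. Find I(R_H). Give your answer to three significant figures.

Combine the parallel branches: R_p = (1/13.9 + 1/20.8 + 1/3.09 + 1/2.69)⁻¹ = 1.226 kΩ.
Node voltage V_A = V_DC · R_p/(R_s + R_p) = 16.6 × 0.5735 = 9.520 mV.
I(R_H) = V_A / R_H = 9.520/2.69 = 3.539 µA.
(Check via current divider: I_total = 7.763 µA; share G_k/ΣG = 0.4559 → same result.)

I ≈ 3.54 µA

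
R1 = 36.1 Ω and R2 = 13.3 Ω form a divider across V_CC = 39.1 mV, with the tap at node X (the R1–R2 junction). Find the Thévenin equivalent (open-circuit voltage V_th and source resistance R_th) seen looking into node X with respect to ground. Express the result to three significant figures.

V_th ≈ 10.5 mV, R_th ≈ 9.72 Ω

With X open, the divider is unloaded: V_th = 39.1 × 13.3/49.40 = 10.53 mV.
Zeroing V_CC shorts the top of R1 to ground, so R_th = R1 ‖ R2 = 9.719 Ω.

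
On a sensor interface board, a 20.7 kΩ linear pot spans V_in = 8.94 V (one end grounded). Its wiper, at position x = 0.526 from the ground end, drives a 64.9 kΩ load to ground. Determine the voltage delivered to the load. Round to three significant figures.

V_out ≈ 4.36 V

The pot divides into 9.812 kΩ above the wiper and 10.89 kΩ below.
(x·R_p) ‖ R_L = 9.324 kΩ.
Then V_out = V_in · 9.324/(9.812 + 9.324) = 4.356 V.
(Unloaded: V_out = x·V_in = 4.70 V.)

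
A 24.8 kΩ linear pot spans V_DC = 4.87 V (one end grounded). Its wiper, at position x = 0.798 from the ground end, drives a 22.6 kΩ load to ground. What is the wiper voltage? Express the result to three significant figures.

The pot divides into 5.010 kΩ above the wiper and 19.79 kΩ below.
R_L loads the lower segment: effective lower R = 10.55 kΩ.
V_out = 4.87 × 10.55/(5.010 + 10.55) = 3.302 V.
(Unloaded: V_out = x·V_DC = 3.89 V.)

V_out ≈ 3.30 V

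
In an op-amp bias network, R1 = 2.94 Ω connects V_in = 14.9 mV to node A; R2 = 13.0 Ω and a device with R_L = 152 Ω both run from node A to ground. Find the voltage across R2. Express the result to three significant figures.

First combine the lower leg with the load: R2 ‖ R_L = 11.98 Ω.
Voltage divider with the loaded lower leg: V_out = 14.9 × 11.98/(2.94 + 11.98) = 14.9 × 0.8029 = 11.96 mV.

V_out ≈ 12.0 mV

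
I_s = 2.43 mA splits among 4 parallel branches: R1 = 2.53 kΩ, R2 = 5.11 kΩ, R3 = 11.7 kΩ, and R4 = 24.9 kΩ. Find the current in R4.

I ≈ 0.136 mA

Conductances: ΣG = 1/2.53 + 1/5.11 + 1/11.7 + 1/24.9 = 0.7166 (1/kΩ).
R4 takes the fraction G_k/ΣG = 0.04016/0.7166 = 0.05604, so I = 2.43 × 0.05604 = 0.1362 mA.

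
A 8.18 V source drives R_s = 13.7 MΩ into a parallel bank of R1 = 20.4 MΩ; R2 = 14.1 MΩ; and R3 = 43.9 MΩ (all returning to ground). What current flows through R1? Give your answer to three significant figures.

Parallel bank: R_p = 1/(1/20.4 + 1/14.1 + 1/43.9) = 7.007 MΩ.
V_A = 8.18 × 7.007/20.71 = 2.768 V.
Branch current I = V_A/R1 = 2.768/20.4 = 0.1357 µA.

I ≈ 0.136 µA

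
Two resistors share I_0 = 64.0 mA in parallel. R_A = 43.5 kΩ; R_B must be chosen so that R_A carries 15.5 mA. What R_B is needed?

In a two-way split, I_A/I_0 = R_B/(R_A + R_B).
With f = 0.2422, R_B = R_A · f/(1−f) = 43.5 × 0.3196 = 13.90 kΩ.

R_B ≈ 13.9 kΩ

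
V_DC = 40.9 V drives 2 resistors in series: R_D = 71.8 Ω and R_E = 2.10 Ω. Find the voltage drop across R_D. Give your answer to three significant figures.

ΣR = 71.8 + 2.10 = 73.90 Ω.
Voltage divider: V = V_DC · (71.80 / 73.90) = 40.9 × 0.9716 = 39.74 V.

V ≈ 39.7 V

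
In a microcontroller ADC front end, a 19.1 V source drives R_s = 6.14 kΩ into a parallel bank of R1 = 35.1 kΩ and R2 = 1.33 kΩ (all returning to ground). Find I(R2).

I ≈ 2.48 mA

Combine the parallel branches: R_p = (1/35.1 + 1/1.33)⁻¹ = 1.281 kΩ.
Node voltage V_A = V_s · R_p/(R_s + R_p) = 19.1 × 0.1727 = 3.298 V.
I(R2) = V_A / R2 = 3.298/1.33 = 2.480 mA.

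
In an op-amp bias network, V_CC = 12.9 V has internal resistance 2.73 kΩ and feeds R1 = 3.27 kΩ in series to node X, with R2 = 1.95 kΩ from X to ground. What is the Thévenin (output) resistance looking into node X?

R_th ≈ 1.47 kΩ

R1' = 2.73 + 3.27 = 6.000 kΩ (source resistance + R1).
Looking into X with the source shorted: R_th = R1'·R2/(R1'+R2) = 6.000 × 1.95/7.950 = 1.472 kΩ.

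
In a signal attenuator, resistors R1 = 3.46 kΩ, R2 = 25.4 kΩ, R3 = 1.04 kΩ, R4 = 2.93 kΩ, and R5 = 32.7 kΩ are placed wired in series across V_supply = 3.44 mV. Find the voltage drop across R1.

ΣR = 3.46 + 25.4 + 1.04 + 2.93 + 32.7 = 65.53 kΩ.
By the voltage-divider rule, V = 3.44 × 3.460/65.53 = 0.1816 mV.

V ≈ 0.182 mV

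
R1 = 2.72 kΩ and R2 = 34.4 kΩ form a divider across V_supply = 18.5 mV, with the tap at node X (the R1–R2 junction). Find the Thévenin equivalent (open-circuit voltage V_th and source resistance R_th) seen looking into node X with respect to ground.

With X open, the divider is unloaded: V_th = 18.5 × 34.4/37.12 = 17.14 mV.
With V_supply suppressed (replaced by a short), R_th = R1 ‖ R2 = (2.720 × 34.4)/(2.720 + 34.4) = 2.521 kΩ.

V_th ≈ 17.1 mV, R_th ≈ 2.52 kΩ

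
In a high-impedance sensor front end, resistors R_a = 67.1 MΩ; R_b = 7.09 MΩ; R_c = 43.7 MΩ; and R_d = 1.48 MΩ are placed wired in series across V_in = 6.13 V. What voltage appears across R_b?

V ≈ 0.364 V

ΣR = 67.1 + 7.09 + 43.7 + 1.48 = 119.4 MΩ.
Voltage divider: V = V_in · (7.090 / 119.4) = 6.13 × 0.05940 = 0.3641 V.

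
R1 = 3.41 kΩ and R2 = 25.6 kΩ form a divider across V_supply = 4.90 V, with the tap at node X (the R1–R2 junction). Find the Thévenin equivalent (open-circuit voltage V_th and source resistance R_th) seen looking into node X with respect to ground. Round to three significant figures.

V_th ≈ 4.32 V, R_th ≈ 3.01 kΩ

Open-circuit (no load on X): V_th = V_supply · R2/(R1 + R2) = 4.90 × 25.6/(3.410 + 25.6) = 4.324 V.
With V_supply suppressed (replaced by a short), R_th = R1 ‖ R2 = (3.410 × 25.6)/(3.410 + 25.6) = 3.009 kΩ.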